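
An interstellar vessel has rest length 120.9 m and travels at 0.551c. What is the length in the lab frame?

Proper length L₀ = 120.9 m
γ = 1/√(1 - 0.551²) = 1.198
L = L₀/γ = 120.9/1.198 = 100.9 m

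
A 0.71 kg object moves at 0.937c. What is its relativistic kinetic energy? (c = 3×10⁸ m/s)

γ = 1/√(1 - 0.937²) = 2.863
γ - 1 = 1.863
KE = (γ-1)mc² = 1.863 × 0.71 × (3×10⁸)² = 1.190×10¹⁷ J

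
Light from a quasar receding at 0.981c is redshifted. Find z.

β = 0.981
(1+β)/(1-β) = 1.981/0.019 = 104.26
√(104.26) = 10.211
z = 10.211 - 1 = 9.211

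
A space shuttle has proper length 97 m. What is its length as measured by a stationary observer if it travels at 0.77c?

Proper length L₀ = 97 m
γ = 1/√(1 - 0.77²) = 1.5673
L = L₀/γ = 97/1.5673 = 61.89 m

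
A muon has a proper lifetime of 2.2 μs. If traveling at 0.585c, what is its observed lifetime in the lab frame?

Proper lifetime τ₀ = 2.2 μs
γ = 1/√(1 - 0.585²) = 1.233
τ = γτ₀ = 1.233 × 2.2 μs = 2.713 μs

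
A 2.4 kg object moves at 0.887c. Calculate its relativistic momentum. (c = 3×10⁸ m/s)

γ = 1/√(1 - 0.887²) = 2.166
v = 0.887 × 3×10⁸ = 2.661×10⁸ m/s
p = γmv = 2.166 × 2.4 × 2.661×10⁸ = 1.383×10⁹ kg·m/s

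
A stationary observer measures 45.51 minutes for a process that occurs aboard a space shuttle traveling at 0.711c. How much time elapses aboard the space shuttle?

Dilated time Δt = 45.51 minutes
γ = 1/√(1 - 0.711²) = 1.422
Δt₀ = Δt/γ = 45.51/1.422 = 32.00 minutes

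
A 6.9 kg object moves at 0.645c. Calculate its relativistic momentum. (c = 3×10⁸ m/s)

γ = 1/√(1 - 0.645²) = 1.3086
v = 0.645 × 3×10⁸ = 1.935×10⁸ m/s
p = γmv = 1.3086 × 6.9 × 1.935×10⁸ = 1.747×10⁹ kg·m/s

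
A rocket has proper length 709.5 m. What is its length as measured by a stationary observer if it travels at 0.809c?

Proper length L₀ = 709.5 m
γ = 1/√(1 - 0.809²) = 1.701
L = L₀/γ = 709.5/1.701 = 417.1 m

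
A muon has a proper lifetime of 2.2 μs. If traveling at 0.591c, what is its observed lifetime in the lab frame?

Proper lifetime τ₀ = 2.2 μs
γ = 1/√(1 - 0.591²) = 1.2397
τ = γτ₀ = 1.2397 × 2.2 μs = 2.727 μs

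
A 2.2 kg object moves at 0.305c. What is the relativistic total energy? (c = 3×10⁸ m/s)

γ = 1/√(1 - 0.305²) = 1.050
mc² = 2.2 × (3×10⁸)² = 1.980×10¹⁷ J
E = γmc² = 1.050 × 1.980×10¹⁷ = 2.079×10¹⁷ J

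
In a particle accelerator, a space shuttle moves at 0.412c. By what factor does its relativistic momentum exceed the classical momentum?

p_rel = γmv, p_class = mv
Ratio = γ = 1/√(1 - 0.412²)
= 1/√(0.830256) = 1.097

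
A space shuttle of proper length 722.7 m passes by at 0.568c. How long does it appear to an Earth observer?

Proper length L₀ = 722.7 m
γ = 1/√(1 - 0.568²) = 1.215
L = L₀/γ = 722.7/1.215 = 594.8 m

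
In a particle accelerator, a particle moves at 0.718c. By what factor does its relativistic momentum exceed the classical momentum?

p_rel = γmv, p_class = mv
Ratio = γ = 1/√(1 - 0.718²)
= 1/√(0.484476) = 1.437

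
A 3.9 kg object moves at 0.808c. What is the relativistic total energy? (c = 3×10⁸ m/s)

γ = 1/√(1 - 0.808²) = 1.69727
mc² = 3.9 × (3×10⁸)² = 3.510×10¹⁷ J
E = γmc² = 1.69727 × 3.510×10¹⁷ = 5.957×10¹⁷ J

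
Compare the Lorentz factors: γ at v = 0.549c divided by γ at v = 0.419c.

γ₁ = 1/√(1 - 0.549²) = 1.196
γ₂ = 1/√(1 - 0.419²) = 1.101
γ₁/γ₂ = 1.196/1.101 = 1.086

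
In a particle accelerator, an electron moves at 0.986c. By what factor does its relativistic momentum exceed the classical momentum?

p_rel = γmv, p_class = mv
Ratio = γ = 1/√(1 - 0.986²)
= 1/√(0.027804) = 5.997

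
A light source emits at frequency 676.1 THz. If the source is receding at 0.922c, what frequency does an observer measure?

β = v/c = 0.922
(1-β)/(1+β) = 0.078/1.922 = 0.040583
Doppler factor = √(0.040583) = 0.2015
f_obs = 676.1 × 0.2015 = 136.2 THz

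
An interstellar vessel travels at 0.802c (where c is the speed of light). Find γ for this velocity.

v/c = 0.802, so (v/c)² = 0.643204
1 - (v/c)² = 0.356796
γ = 1/√(0.356796) = 1.674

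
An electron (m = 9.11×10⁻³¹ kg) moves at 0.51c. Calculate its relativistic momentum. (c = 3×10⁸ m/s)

γ = 1/√(1 - 0.51²) = 1.1626
v = 0.51 × 3×10⁸ = 1.530×10⁸ m/s
p = γmv = 1.1626 × 9.11×10⁻³¹ × 1.530×10⁸ = 1.620×10⁻²² kg·m/s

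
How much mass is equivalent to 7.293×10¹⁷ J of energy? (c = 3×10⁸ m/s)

From E = mc², we get m = E/c²
c² = (3×10⁸)² = 9×10¹⁶ m²/s²
m = 7.293×10¹⁷ / 9×10¹⁶ = 8.103 kg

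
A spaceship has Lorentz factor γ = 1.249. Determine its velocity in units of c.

From γ = 1/√(1 - v²/c²):
1/γ² = 1/1.249² = 0.64103
v²/c² = 1 - 0.64103 = 0.35897
v/c = √(0.35897) = 0.5991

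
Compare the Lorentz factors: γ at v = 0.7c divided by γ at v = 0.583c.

γ₁ = 1/√(1 - 0.7²) = 1.4003
γ₂ = 1/√(1 - 0.583²) = 1.2308
γ₁/γ₂ = 1.4003/1.2308 = 1.138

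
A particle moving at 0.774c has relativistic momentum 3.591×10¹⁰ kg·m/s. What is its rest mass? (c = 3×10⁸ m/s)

γ = 1/√(1 - 0.774²) = 1.5793
v = 0.774 × 3×10⁸ = 2.322×10⁸ m/s
m = p/(γv) = 3.591×10¹⁰/(1.5793 × 2.322×10⁸) = 97.92 kg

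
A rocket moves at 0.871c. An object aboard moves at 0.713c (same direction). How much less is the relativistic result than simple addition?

Classical: u' + v = 0.713 + 0.871 = 1.584c
Relativistic: u = (0.713 + 0.871)/(1 + 0.621023) = 1.584/1.621023 = 0.9772c
Difference: 1.584 - 0.9772 = 0.6068c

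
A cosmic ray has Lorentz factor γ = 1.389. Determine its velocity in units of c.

From γ = 1/√(1 - v²/c²):
1/γ² = 1/1.389² = 0.5183
v²/c² = 1 - 0.5183 = 0.4817
v/c = √(0.4817) = 0.6940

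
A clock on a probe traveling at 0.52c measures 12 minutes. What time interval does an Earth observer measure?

Proper time Δt₀ = 12 minutes
γ = 1/√(1 - 0.52²) = 1.171
Δt = γΔt₀ = 1.171 × 12 = 14.05 minutes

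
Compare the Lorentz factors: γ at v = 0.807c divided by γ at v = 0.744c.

γ₁ = 1/√(1 - 0.807²) = 1.693
γ₂ = 1/√(1 - 0.744²) = 1.497
γ₁/γ₂ = 1.693/1.497 = 1.131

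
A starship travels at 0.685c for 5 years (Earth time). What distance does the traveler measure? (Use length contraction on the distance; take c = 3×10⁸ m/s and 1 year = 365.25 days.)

Earth distance: d = v × t = 0.685c × 5 yr = 3.243×10¹⁶ m
γ = 1.373
d' = d/γ = 3.243×10¹⁶/1.373 = 2.362×10¹⁶ m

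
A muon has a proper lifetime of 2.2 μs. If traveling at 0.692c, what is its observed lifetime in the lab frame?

Proper lifetime τ₀ = 2.2 μs
γ = 1/√(1 - 0.692²) = 1.38524
τ = γτ₀ = 1.38524 × 2.2 μs = 3.048 μs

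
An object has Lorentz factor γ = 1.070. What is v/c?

From γ = 1/√(1 - v²/c²):
1/γ² = 1/1.070² = 0.8734
v²/c² = 1 - 0.8734 = 0.1266
v/c = √(0.1266) = 0.3558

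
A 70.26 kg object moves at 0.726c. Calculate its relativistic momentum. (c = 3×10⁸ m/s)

γ = 1/√(1 - 0.726²) = 1.454
v = 0.726 × 3×10⁸ = 2.178×10⁸ m/s
p = γmv = 1.454 × 70.26 × 2.178×10⁸ = 2.225×10¹⁰ kg·m/s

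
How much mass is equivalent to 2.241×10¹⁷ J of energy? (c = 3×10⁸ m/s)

From E = mc², we get m = E/c²
c² = (3×10⁸)² = 9×10¹⁶ m²/s²
m = 2.241×10¹⁷ / 9×10¹⁶ = 2.490 kg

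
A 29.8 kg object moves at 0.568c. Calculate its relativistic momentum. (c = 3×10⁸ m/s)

γ = 1/√(1 - 0.568²) = 1.215
v = 0.568 × 3×10⁸ = 1.704×10⁸ m/s
p = γmv = 1.215 × 29.8 × 1.704×10⁸ = 6.170×10⁹ kg·m/s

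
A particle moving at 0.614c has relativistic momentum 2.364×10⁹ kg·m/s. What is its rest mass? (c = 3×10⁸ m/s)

γ = 1/√(1 - 0.614²) = 1.267
v = 0.614 × 3×10⁸ = 1.842×10⁸ m/s
m = p/(γv) = 2.364×10⁹/(1.267 × 1.842×10⁸) = 10.13 kg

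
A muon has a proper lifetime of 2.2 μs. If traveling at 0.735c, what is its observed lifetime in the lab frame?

Proper lifetime τ₀ = 2.2 μs
γ = 1/√(1 - 0.735²) = 1.475
τ = γτ₀ = 1.475 × 2.2 μs = 3.245 μs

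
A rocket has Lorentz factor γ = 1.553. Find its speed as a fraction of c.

From γ = 1/√(1 - v²/c²):
1/γ² = 1/1.553² = 0.4146
v²/c² = 1 - 0.4146 = 0.5854
v/c = √(0.5854) = 0.7651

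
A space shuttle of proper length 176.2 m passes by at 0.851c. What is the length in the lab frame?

Proper length L₀ = 176.2 m
γ = 1/√(1 - 0.851²) = 1.9042
L = L₀/γ = 176.2/1.9042 = 92.53 m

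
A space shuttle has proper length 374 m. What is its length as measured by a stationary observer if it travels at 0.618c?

Proper length L₀ = 374 m
γ = 1/√(1 - 0.618²) = 1.272
L = L₀/γ = 374/1.272 = 294.0 m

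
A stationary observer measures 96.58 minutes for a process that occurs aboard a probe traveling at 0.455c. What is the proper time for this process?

Dilated time Δt = 96.58 minutes
γ = 1/√(1 - 0.455²) = 1.123
Δt₀ = Δt/γ = 96.58/1.123 = 86.00 minutes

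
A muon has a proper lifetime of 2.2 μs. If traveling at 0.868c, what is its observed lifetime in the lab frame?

Proper lifetime τ₀ = 2.2 μs
γ = 1/√(1 - 0.868²) = 2.0138
τ = γτ₀ = 2.0138 × 2.2 μs = 4.430 μs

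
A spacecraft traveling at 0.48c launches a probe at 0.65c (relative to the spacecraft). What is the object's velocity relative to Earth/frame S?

u = (u' + v)/(1 + u'v/c²)
Numerator: 0.65 + 0.48 = 1.13
Denominator: 1 + 0.312 = 1.312
u = 1.13/1.312 = 0.8613c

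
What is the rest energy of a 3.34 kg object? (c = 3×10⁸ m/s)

c² = (3×10⁸)² = 9.000×10¹⁶ m²/s²
E₀ = mc² = 3.34 × 9.000×10¹⁶ = 3.006×10¹⁷ J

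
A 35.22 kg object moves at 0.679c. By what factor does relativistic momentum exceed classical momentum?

p_rel = γmv, p_class = mv
Ratio = γ = 1/√(1 - 0.679²) = 1.362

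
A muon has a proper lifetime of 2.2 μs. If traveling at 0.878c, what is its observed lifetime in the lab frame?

Proper lifetime τ₀ = 2.2 μs
γ = 1/√(1 - 0.878²) = 2.089
τ = γτ₀ = 2.089 × 2.2 μs = 4.596 μs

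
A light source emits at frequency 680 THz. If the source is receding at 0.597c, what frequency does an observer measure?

β = v/c = 0.597
(1-β)/(1+β) = 0.403/1.597 = 0.2523
Doppler factor = √(0.2523) = 0.5023
f_obs = 680 × 0.5023 = 341.6 THz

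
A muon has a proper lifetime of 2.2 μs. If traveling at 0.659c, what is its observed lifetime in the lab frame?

Proper lifetime τ₀ = 2.2 μs
γ = 1/√(1 - 0.659²) = 1.3295
τ = γτ₀ = 1.3295 × 2.2 μs = 2.925 μs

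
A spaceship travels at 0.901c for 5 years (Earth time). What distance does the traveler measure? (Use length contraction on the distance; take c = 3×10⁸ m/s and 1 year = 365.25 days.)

Earth distance: d = v × t = 0.901c × 5 yr = 4.265×10¹⁶ m
γ = 2.305
d' = d/γ = 4.265×10¹⁶/2.305 = 1.850×10¹⁶ m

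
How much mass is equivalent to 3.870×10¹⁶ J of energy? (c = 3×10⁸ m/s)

From E = mc², we get m = E/c²
c² = (3×10⁸)² = 9×10¹⁶ m²/s²
m = 3.870×10¹⁶ / 9×10¹⁶ = 0.4300 kg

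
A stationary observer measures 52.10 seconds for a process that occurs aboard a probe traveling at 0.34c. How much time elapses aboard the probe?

Dilated time Δt = 52.10 seconds
γ = 1/√(1 - 0.34²) = 1.0633
Δt₀ = Δt/γ = 52.10/1.0633 = 49.00 seconds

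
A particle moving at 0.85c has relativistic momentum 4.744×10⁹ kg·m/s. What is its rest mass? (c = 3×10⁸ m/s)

γ = 1/√(1 - 0.85²) = 1.8983
v = 0.85 × 3×10⁸ = 2.550×10⁸ m/s
m = p/(γv) = 4.744×10⁹/(1.8983 × 2.550×10⁸) = 9.800 kg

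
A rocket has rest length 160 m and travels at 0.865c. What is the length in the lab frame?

Proper length L₀ = 160 m
γ = 1/√(1 - 0.865²) = 1.993
L = L₀/γ = 160/1.993 = 80.28 m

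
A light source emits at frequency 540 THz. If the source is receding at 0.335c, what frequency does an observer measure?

β = v/c = 0.335
(1-β)/(1+β) = 0.665/1.335 = 0.4981
Doppler factor = √(0.4981) = 0.7058
f_obs = 540 × 0.7058 = 381.1 THz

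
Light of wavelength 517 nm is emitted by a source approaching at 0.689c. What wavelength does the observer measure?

β = 0.689
Wavelength Doppler factor = √(0.311/1.689) = √(0.1841) = 0.4291
λ_obs = 517 × 0.4291 = 221.8 nm (blueshift)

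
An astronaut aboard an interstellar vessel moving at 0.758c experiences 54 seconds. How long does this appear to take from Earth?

Proper time Δt₀ = 54 seconds
γ = 1/√(1 - 0.758²) = 1.5331
Δt = γΔt₀ = 1.5331 × 54 = 82.79 seconds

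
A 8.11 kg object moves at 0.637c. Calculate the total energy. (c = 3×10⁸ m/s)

γ = 1/√(1 - 0.637²) = 1.29725
mc² = 8.11 × (3×10⁸)² = 7.299×10¹⁷ J
E = γmc² = 1.29725 × 7.299×10¹⁷ = 9.469×10¹⁷ J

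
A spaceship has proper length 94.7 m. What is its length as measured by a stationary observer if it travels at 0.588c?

Proper length L₀ = 94.7 m
γ = 1/√(1 - 0.588²) = 1.2363
L = L₀/γ = 94.7/1.2363 = 76.60 m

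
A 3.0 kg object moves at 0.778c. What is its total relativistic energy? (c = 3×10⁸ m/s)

γ = 1/√(1 - 0.778²) = 1.592
mc² = 3.0 × (3×10⁸)² = 2.700×10¹⁷ J
E = γmc² = 1.592 × 2.700×10¹⁷ = 4.298×10¹⁷ J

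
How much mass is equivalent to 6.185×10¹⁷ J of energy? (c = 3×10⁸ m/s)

From E = mc², we get m = E/c²
c² = (3×10⁸)² = 9×10¹⁶ m²/s²
m = 6.185×10¹⁷ / 9×10¹⁶ = 6.872 kg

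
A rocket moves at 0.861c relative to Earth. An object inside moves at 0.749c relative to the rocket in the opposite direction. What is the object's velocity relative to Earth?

Object's velocity in rocket frame is u' = -0.749c
u = (u' + v)/(1 + u'v/c²) = (v - 0.749)/(1 - 0.749·v/c²)
Numerator: 0.861 - 0.749 = 0.112
Denominator: 1 - 0.644889 = 0.355111
u = 0.112/0.355111 = 0.3154c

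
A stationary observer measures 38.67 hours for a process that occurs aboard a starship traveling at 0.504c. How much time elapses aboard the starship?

Dilated time Δt = 38.67 hours
γ = 1/√(1 - 0.504²) = 1.1578
Δt₀ = Δt/γ = 38.67/1.1578 = 33.40 hours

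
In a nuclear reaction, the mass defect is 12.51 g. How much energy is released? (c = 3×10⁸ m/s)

Convert mass defect: Δm = 12.51 g = 0.01251 kg
E = Δm·c² = 0.01251 × (3×10⁸)²
= 0.01251 × 9×10¹⁶ = 1.126×10¹⁵ J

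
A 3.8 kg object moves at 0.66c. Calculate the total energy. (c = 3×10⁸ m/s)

γ = 1/√(1 - 0.66²) = 1.331
mc² = 3.8 × (3×10⁸)² = 3.420×10¹⁷ J
E = γmc² = 1.331 × 3.420×10¹⁷ = 4.552×10¹⁷ J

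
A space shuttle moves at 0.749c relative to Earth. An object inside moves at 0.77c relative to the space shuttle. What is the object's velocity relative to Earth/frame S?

u = (u' + v)/(1 + u'v/c²)
Numerator: 0.77 + 0.749 = 1.519
Denominator: 1 + 0.57673 = 1.57673
u = 1.519/1.57673 = 0.9634c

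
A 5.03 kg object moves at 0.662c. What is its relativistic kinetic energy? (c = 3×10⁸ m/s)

γ = 1/√(1 - 0.662²) = 1.3342
γ - 1 = 0.3342
KE = (γ-1)mc² = 0.3342 × 5.03 × (3×10⁸)² = 1.513×10¹⁷ J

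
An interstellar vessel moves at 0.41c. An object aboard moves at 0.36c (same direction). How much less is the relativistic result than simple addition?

Classical: u' + v = 0.36 + 0.41 = 0.77c
Relativistic: u = (0.36 + 0.41)/(1 + 0.1476) = 0.77/1.1476 = 0.67097c
Difference: 0.77 - 0.67097 = 0.09903c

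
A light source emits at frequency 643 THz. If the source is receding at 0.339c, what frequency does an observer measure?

β = v/c = 0.339
(1-β)/(1+β) = 0.661/1.339 = 0.4937
Doppler factor = √(0.4937) = 0.7026
f_obs = 643 × 0.7026 = 451.8 THz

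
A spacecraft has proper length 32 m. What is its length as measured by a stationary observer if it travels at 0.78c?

Proper length L₀ = 32 m
γ = 1/√(1 - 0.78²) = 1.59801
L = L₀/γ = 32/1.59801 = 20.02 m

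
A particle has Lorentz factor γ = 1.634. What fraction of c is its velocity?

From γ = 1/√(1 - v²/c²):
1/γ² = 1/1.634² = 0.3745
v²/c² = 1 - 0.3745 = 0.6255
v/c = √(0.6255) = 0.7909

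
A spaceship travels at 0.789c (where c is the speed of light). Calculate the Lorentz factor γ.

v/c = 0.789, so (v/c)² = 0.622521
1 - (v/c)² = 0.377479
γ = 1/√(0.377479) = 1.628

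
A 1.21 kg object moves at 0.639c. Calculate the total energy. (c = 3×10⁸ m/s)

γ = 1/√(1 - 0.639²) = 1.300
mc² = 1.21 × (3×10⁸)² = 1.089×10¹⁷ J
E = γmc² = 1.300 × 1.089×10¹⁷ = 1.416×10¹⁷ J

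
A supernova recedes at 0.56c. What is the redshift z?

β = 0.56
(1+β)/(1-β) = 1.56/0.44 = 3.5455
√(3.5455) = 1.8829
z = 1.8829 - 1 = 0.8829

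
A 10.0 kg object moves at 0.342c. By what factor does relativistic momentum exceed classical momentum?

p_rel = γmv, p_class = mv
Ratio = γ = 1/√(1 - 0.342²) = 1.064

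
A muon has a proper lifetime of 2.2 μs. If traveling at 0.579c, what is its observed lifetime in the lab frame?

Proper lifetime τ₀ = 2.2 μs
γ = 1/√(1 - 0.579²) = 1.2265
τ = γτ₀ = 1.2265 × 2.2 μs = 2.698 μs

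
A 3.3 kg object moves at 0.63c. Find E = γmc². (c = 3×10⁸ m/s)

γ = 1/√(1 - 0.63²) = 1.2877
mc² = 3.3 × (3×10⁸)² = 2.970×10¹⁷ J
E = γmc² = 1.2877 × 2.970×10¹⁷ = 3.824×10¹⁷ J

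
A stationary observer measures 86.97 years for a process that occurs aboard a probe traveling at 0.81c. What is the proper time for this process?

Dilated time Δt = 86.97 years
γ = 1/√(1 - 0.81²) = 1.7052
Δt₀ = Δt/γ = 86.97/1.7052 = 51.00 years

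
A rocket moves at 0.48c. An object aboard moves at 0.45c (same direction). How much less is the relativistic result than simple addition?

Classical: u' + v = 0.45 + 0.48 = 0.93c
Relativistic: u = (0.45 + 0.48)/(1 + 0.216) = 0.93/1.216 = 0.7648c
Difference: 0.93 - 0.7648 = 0.1652c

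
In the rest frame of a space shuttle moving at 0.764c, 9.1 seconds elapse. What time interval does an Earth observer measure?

Proper time Δt₀ = 9.1 seconds
γ = 1/√(1 - 0.764²) = 1.5499
Δt = γΔt₀ = 1.5499 × 9.1 = 14.10 seconds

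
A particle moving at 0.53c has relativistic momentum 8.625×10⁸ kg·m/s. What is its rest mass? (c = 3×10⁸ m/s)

γ = 1/√(1 - 0.53²) = 1.1792
v = 0.53 × 3×10⁸ = 1.590×10⁸ m/s
m = p/(γv) = 8.625×10⁸/(1.1792 × 1.590×10⁸) = 4.600 kg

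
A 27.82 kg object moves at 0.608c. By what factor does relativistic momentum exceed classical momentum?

p_rel = γmv, p_class = mv
Ratio = γ = 1/√(1 - 0.608²) = 1.260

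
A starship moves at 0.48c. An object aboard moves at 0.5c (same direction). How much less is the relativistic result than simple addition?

Classical: u' + v = 0.5 + 0.48 = 0.98c
Relativistic: u = (0.5 + 0.48)/(1 + 0.24) = 0.98/1.24 = 0.7903c
Difference: 0.98 - 0.7903 = 0.1897c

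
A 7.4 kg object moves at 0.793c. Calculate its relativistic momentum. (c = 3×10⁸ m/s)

γ = 1/√(1 - 0.793²) = 1.6414
v = 0.793 × 3×10⁸ = 2.379×10⁸ m/s
p = γmv = 1.6414 × 7.4 × 2.379×10⁸ = 2.890×10⁹ kg·m/s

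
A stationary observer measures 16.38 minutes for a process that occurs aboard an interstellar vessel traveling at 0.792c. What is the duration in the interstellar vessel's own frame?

Dilated time Δt = 16.38 minutes
γ = 1/√(1 - 0.792²) = 1.638
Δt₀ = Δt/γ = 16.38/1.638 = 10.00 minutes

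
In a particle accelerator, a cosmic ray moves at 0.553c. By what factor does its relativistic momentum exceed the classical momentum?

p_rel = γmv, p_class = mv
Ratio = γ = 1/√(1 - 0.553²)
= 1/√(0.694191) = 1.200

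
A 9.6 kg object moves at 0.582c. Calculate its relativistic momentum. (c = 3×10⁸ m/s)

γ = 1/√(1 - 0.582²) = 1.2297
v = 0.582 × 3×10⁸ = 1.746×10⁸ m/s
p = γmv = 1.2297 × 9.6 × 1.746×10⁸ = 2.061×10⁹ kg·m/s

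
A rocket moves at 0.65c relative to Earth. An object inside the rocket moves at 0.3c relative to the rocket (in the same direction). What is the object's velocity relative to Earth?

u = (u' + v)/(1 + u'v/c²)
Numerator: 0.3 + 0.65 = 0.95
Denominator: 1 + 0.195 = 1.195
u = 0.95/1.195 = 0.7950c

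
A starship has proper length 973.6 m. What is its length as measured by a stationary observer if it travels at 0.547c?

Proper length L₀ = 973.6 m
γ = 1/√(1 - 0.547²) = 1.1946
L = L₀/γ = 973.6/1.1946 = 815.0 m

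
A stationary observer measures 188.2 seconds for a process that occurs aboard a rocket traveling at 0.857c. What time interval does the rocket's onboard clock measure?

Dilated time Δt = 188.2 seconds
γ = 1/√(1 - 0.857²) = 1.9406
Δt₀ = Δt/γ = 188.2/1.9406 = 96.98 seconds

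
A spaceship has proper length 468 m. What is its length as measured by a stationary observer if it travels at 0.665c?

Proper length L₀ = 468 m
γ = 1/√(1 - 0.665²) = 1.339
L = L₀/γ = 468/1.339 = 349.5 m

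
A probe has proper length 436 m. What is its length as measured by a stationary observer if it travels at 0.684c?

Proper length L₀ = 436 m
γ = 1/√(1 - 0.684²) = 1.3708
L = L₀/γ = 436/1.3708 = 318.1 m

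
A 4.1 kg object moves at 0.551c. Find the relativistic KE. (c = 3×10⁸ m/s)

γ = 1/√(1 - 0.551²) = 1.19831
γ - 1 = 0.19831
KE = (γ-1)mc² = 0.19831 × 4.1 × (3×10⁸)² = 7.318×10¹⁶ J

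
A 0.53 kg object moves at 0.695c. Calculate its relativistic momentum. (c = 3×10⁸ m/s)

γ = 1/√(1 - 0.695²) = 1.391
v = 0.695 × 3×10⁸ = 2.085×10⁸ m/s
p = γmv = 1.391 × 0.53 × 2.085×10⁸ = 1.537×10⁸ kg·m/s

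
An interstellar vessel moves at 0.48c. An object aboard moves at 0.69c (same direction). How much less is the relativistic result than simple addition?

Classical: u' + v = 0.69 + 0.48 = 1.17c
Relativistic: u = (0.69 + 0.48)/(1 + 0.3312) = 1.17/1.3312 = 0.8789c
Difference: 1.17 - 0.8789 = 0.2911c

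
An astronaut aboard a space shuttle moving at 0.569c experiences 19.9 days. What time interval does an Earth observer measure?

Proper time Δt₀ = 19.9 days
γ = 1/√(1 - 0.569²) = 1.216
Δt = γΔt₀ = 1.216 × 19.9 = 24.20 days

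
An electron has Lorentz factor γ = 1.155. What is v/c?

From γ = 1/√(1 - v²/c²):
1/γ² = 1/1.155² = 0.7496
v²/c² = 1 - 0.7496 = 0.2504
v/c = √(0.2504) = 0.5004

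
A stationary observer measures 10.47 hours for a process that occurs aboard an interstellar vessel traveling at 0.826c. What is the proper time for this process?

Dilated time Δt = 10.47 hours
γ = 1/√(1 - 0.826²) = 1.774
Δt₀ = Δt/γ = 10.47/1.774 = 5.902 hours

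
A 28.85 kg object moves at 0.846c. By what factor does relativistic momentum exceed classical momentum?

p_rel = γmv, p_class = mv
Ratio = γ = 1/√(1 - 0.846²) = 1.876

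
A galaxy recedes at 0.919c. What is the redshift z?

β = 0.919
(1+β)/(1-β) = 1.919/0.081 = 23.69
√(23.69) = 4.867
z = 4.867 - 1 = 3.867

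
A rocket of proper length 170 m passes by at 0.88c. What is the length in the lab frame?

Proper length L₀ = 170 m
γ = 1/√(1 - 0.88²) = 2.10538
L = L₀/γ = 170/2.10538 = 80.75 m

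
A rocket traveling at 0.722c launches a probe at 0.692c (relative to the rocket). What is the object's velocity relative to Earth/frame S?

u = (u' + v)/(1 + u'v/c²)
Numerator: 0.692 + 0.722 = 1.414
Denominator: 1 + 0.499624 = 1.499624
u = 1.414/1.499624 = 0.9429c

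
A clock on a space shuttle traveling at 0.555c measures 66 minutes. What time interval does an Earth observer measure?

Proper time Δt₀ = 66 minutes
γ = 1/√(1 - 0.555²) = 1.2021
Δt = γΔt₀ = 1.2021 × 66 = 79.34 minutes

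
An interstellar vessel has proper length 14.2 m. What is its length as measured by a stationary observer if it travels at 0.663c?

Proper length L₀ = 14.2 m
γ = 1/√(1 - 0.663²) = 1.336
L = L₀/γ = 14.2/1.336 = 10.63 m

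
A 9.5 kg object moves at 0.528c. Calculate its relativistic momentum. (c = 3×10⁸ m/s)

γ = 1/√(1 - 0.528²) = 1.1775
v = 0.528 × 3×10⁸ = 1.584×10⁸ m/s
p = γmv = 1.1775 × 9.5 × 1.584×10⁸ = 1.772×10⁹ kg·m/s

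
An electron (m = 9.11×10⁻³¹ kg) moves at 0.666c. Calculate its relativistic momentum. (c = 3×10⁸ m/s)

γ = 1/√(1 - 0.666²) = 1.3406
v = 0.666 × 3×10⁸ = 1.998×10⁸ m/s
p = γmv = 1.3406 × 9.11×10⁻³¹ × 1.998×10⁸ = 2.440×10⁻²² kg·m/s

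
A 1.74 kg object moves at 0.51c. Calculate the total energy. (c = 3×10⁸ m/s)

γ = 1/√(1 - 0.51²) = 1.163
mc² = 1.74 × (3×10⁸)² = 1.566×10¹⁷ J
E = γmc² = 1.163 × 1.566×10¹⁷ = 1.821×10¹⁷ J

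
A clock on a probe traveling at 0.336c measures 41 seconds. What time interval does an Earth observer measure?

Proper time Δt₀ = 41 seconds
γ = 1/√(1 - 0.336²) = 1.0617
Δt = γΔt₀ = 1.0617 × 41 = 43.53 seconds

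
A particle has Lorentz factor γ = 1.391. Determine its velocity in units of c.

From γ = 1/√(1 - v²/c²):
1/γ² = 1/1.391² = 0.5168
v²/c² = 1 - 0.5168 = 0.4832
v/c = √(0.4832) = 0.6951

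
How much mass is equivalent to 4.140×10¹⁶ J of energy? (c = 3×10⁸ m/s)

From E = mc², we get m = E/c²
c² = (3×10⁸)² = 9×10¹⁶ m²/s²
m = 4.140×10¹⁶ / 9×10¹⁶ = 0.4600 kg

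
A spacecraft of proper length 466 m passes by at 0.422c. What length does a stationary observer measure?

Proper length L₀ = 466 m
γ = 1/√(1 - 0.422²) = 1.103
L = L₀/γ = 466/1.103 = 422.5 m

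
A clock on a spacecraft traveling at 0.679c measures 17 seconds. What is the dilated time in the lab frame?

Proper time Δt₀ = 17 seconds
γ = 1/√(1 - 0.679²) = 1.3621
Δt = γΔt₀ = 1.3621 × 17 = 23.16 seconds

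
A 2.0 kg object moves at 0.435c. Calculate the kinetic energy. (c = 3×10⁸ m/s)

γ = 1/√(1 - 0.435²) = 1.11058
γ - 1 = 0.11058
KE = (γ-1)mc² = 0.11058 × 2.0 × (3×10⁸)² = 1.990×10¹⁶ J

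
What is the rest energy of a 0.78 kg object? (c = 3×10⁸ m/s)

c² = (3×10⁸)² = 9.000×10¹⁶ m²/s²
E₀ = mc² = 0.78 × 9.000×10¹⁶ = 7.020×10¹⁶ J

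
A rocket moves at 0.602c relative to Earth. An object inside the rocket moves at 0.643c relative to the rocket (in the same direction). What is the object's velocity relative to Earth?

u = (u' + v)/(1 + u'v/c²)
Numerator: 0.643 + 0.602 = 1.245
Denominator: 1 + 0.387086 = 1.387086
u = 1.245/1.387086 = 0.8976c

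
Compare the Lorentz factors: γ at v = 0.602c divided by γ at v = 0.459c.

γ₁ = 1/√(1 - 0.602²) = 1.2524
γ₂ = 1/√(1 - 0.459²) = 1.1256
γ₁/γ₂ = 1.2524/1.1256 = 1.113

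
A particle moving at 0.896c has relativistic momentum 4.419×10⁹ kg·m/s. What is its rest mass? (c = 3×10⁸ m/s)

γ = 1/√(1 - 0.896²) = 2.252
v = 0.896 × 3×10⁸ = 2.688×10⁸ m/s
m = p/(γv) = 4.419×10⁹/(2.252 × 2.688×10⁸) = 7.300 kg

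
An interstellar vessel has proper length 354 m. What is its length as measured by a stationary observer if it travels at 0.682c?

Proper length L₀ = 354 m
γ = 1/√(1 - 0.682²) = 1.3673
L = L₀/γ = 354/1.3673 = 258.9 m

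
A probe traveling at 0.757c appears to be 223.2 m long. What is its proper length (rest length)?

Contracted length L = 223.2 m
γ = 1/√(1 - 0.757²) = 1.5304
L₀ = γL = 1.5304 × 223.2 = 341.6 m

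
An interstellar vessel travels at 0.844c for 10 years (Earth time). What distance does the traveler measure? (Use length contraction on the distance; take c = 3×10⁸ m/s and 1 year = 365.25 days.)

Earth distance: d = v × t = 0.844c × 10 yr = 7.990×10¹⁶ m
γ = 1.864
d' = d/γ = 7.990×10¹⁶/1.864 = 4.286×10¹⁶ m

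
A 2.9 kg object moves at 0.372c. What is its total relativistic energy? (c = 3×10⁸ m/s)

γ = 1/√(1 - 0.372²) = 1.0773
mc² = 2.9 × (3×10⁸)² = 2.610×10¹⁷ J
E = γmc² = 1.0773 × 2.610×10¹⁷ = 2.812×10¹⁷ J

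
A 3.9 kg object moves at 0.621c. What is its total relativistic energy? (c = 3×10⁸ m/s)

γ = 1/√(1 - 0.621²) = 1.2758
mc² = 3.9 × (3×10⁸)² = 3.510×10¹⁷ J
E = γmc² = 1.2758 × 3.510×10¹⁷ = 4.478×10¹⁷ J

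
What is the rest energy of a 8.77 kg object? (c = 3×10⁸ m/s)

c² = (3×10⁸)² = 9.000×10¹⁶ m²/s²
E₀ = mc² = 8.77 × 9.000×10¹⁶ = 7.893×10¹⁷ J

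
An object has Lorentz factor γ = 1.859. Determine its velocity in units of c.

From γ = 1/√(1 - v²/c²):
1/γ² = 1/1.859² = 0.2894
v²/c² = 1 - 0.2894 = 0.7106
v/c = √(0.7106) = 0.8430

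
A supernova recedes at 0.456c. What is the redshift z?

β = 0.456
(1+β)/(1-β) = 1.456/0.544 = 2.676
√(2.676) = 1.636
z = 1.636 - 1 = 0.6360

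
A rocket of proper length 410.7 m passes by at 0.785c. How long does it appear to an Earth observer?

Proper length L₀ = 410.7 m
γ = 1/√(1 - 0.785²) = 1.6142
L = L₀/γ = 410.7/1.6142 = 254.4 m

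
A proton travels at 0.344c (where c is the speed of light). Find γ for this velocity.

v/c = 0.344, so (v/c)² = 0.118336
1 - (v/c)² = 0.881664
γ = 1/√(0.881664) = 1.065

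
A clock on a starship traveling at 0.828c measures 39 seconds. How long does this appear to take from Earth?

Proper time Δt₀ = 39 seconds
γ = 1/√(1 - 0.828²) = 1.7834
Δt = γΔt₀ = 1.7834 × 39 = 69.55 seconds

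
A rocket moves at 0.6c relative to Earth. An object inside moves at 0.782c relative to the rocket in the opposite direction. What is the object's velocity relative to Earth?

Object's velocity in rocket frame is u' = -0.782c
u = (u' + v)/(1 + u'v/c²) = (v - 0.782)/(1 - 0.782·v/c²)
Numerator: 0.6 - 0.782 = -0.182
Denominator: 1 - 0.4692 = 0.5308
u = -0.182/0.5308 = -0.3429c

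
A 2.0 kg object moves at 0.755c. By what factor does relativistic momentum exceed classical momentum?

p_rel = γmv, p_class = mv
Ratio = γ = 1/√(1 - 0.755²) = 1.525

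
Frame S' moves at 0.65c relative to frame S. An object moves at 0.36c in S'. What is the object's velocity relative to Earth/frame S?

u = (u' + v)/(1 + u'v/c²)
Numerator: 0.36 + 0.65 = 1.01
Denominator: 1 + 0.234 = 1.234
u = 1.01/1.234 = 0.8185c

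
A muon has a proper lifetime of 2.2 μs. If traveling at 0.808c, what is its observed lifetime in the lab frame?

Proper lifetime τ₀ = 2.2 μs
γ = 1/√(1 - 0.808²) = 1.6973
τ = γτ₀ = 1.6973 × 2.2 μs = 3.734 μs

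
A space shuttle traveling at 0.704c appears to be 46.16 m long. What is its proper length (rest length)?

Contracted length L = 46.16 m
γ = 1/√(1 - 0.704²) = 1.4081
L₀ = γL = 1.4081 × 46.16 = 65.00 m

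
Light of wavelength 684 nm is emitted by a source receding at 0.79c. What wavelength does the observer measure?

β = 0.79
Wavelength Doppler factor = √(1.79/0.21) = √(8.524) = 2.920
λ_obs = 684 × 2.920 = 1997 nm (redshift)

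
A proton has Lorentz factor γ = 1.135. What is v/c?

From γ = 1/√(1 - v²/c²):
1/γ² = 1/1.135² = 0.7763
v²/c² = 1 - 0.7763 = 0.2237
v/c = √(0.2237) = 0.4730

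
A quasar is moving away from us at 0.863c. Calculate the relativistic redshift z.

β = 0.863
(1+β)/(1-β) = 1.863/0.137 = 13.60
√(13.60) = 3.688
z = 3.688 - 1 = 2.688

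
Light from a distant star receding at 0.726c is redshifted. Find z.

β = 0.726
(1+β)/(1-β) = 1.726/0.274 = 6.299
√(6.299) = 2.510
z = 2.510 - 1 = 1.510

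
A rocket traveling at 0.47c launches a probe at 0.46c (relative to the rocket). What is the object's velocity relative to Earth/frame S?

u = (u' + v)/(1 + u'v/c²)
Numerator: 0.46 + 0.47 = 0.93
Denominator: 1 + 0.2162 = 1.2162
u = 0.93/1.2162 = 0.7647c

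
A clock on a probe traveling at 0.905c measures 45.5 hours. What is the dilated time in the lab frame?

Proper time Δt₀ = 45.5 hours
γ = 1/√(1 - 0.905²) = 2.351
Δt = γΔt₀ = 2.351 × 45.5 = 107.0 hours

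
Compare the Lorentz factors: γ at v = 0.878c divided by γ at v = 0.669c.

γ₁ = 1/√(1 - 0.878²) = 2.089
γ₂ = 1/√(1 - 0.669²) = 1.345
γ₁/γ₂ = 2.089/1.345 = 1.553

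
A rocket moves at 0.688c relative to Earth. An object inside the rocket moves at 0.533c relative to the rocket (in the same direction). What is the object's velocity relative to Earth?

u = (u' + v)/(1 + u'v/c²)
Numerator: 0.533 + 0.688 = 1.221
Denominator: 1 + 0.366704 = 1.366704
u = 1.221/1.366704 = 0.8934c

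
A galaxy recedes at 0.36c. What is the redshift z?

β = 0.36
(1+β)/(1-β) = 1.36/0.64 = 2.125
√(2.125) = 1.4577
z = 1.4577 - 1 = 0.4577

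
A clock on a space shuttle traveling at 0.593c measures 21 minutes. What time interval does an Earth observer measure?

Proper time Δt₀ = 21 minutes
γ = 1/√(1 - 0.593²) = 1.242
Δt = γΔt₀ = 1.242 × 21 = 26.08 minutes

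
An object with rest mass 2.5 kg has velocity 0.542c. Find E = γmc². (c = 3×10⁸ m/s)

γ = 1/√(1 - 0.542²) = 1.1899
mc² = 2.5 × (3×10⁸)² = 2.250×10¹⁷ J
E = γmc² = 1.1899 × 2.250×10¹⁷ = 2.677×10¹⁷ J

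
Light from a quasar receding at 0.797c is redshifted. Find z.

β = 0.797
(1+β)/(1-β) = 1.797/0.203 = 8.852
√(8.852) = 2.975
z = 2.975 - 1 = 1.975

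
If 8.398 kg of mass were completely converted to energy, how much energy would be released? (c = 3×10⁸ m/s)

Using E = mc²:
c² = (3×10⁸)² = 9×10¹⁶ m²/s²
E = 8.398 × 9×10¹⁶ = 7.558×10¹⁷ J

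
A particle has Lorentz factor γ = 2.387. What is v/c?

From γ = 1/√(1 - v²/c²):
1/γ² = 1/2.387² = 0.1755
v²/c² = 1 - 0.1755 = 0.8245
v/c = √(0.8245) = 0.9080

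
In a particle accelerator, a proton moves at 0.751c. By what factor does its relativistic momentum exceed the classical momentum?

p_rel = γmv, p_class = mv
Ratio = γ = 1/√(1 - 0.751²)
= 1/√(0.435999) = 1.514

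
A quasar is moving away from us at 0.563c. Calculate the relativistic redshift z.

β = 0.563
(1+β)/(1-β) = 1.563/0.437 = 3.5767
√(3.5767) = 1.8912
z = 1.8912 - 1 = 0.8912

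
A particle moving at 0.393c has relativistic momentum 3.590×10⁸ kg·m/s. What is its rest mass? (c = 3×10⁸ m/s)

γ = 1/√(1 - 0.393²) = 1.0875
v = 0.393 × 3×10⁸ = 1.179×10⁸ m/s
m = p/(γv) = 3.590×10⁸/(1.0875 × 1.179×10⁸) = 2.800 kg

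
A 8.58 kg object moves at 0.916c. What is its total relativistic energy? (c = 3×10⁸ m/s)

γ = 1/√(1 - 0.916²) = 2.493
mc² = 8.58 × (3×10⁸)² = 7.722×10¹⁷ J
E = γmc² = 2.493 × 7.722×10¹⁷ = 1.925×10¹⁸ J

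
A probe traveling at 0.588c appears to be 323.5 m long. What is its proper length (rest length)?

Contracted length L = 323.5 m
γ = 1/√(1 - 0.588²) = 1.2363
L₀ = γL = 1.2363 × 323.5 = 399.9 m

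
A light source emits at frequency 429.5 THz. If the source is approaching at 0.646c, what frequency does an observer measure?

β = v/c = 0.646
(1+β)/(1-β) = 1.646/0.354 = 4.6497
Doppler factor = √(4.6497) = 2.1563
f_obs = 429.5 × 2.1563 = 926.1 THz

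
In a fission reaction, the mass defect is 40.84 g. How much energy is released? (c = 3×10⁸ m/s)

Convert mass defect: Δm = 40.84 g = 0.04084 kg
E = Δm·c² = 0.04084 × (3×10⁸)²
= 0.04084 × 9×10¹⁶ = 3.676×10¹⁵ J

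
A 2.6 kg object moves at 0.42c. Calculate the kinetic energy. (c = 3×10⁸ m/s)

γ = 1/√(1 - 0.42²) = 1.1019
γ - 1 = 0.1019
KE = (γ-1)mc² = 0.1019 × 2.6 × (3×10⁸)² = 2.384×10¹⁶ J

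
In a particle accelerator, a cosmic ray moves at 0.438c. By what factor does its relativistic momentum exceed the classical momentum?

p_rel = γmv, p_class = mv
Ratio = γ = 1/√(1 - 0.438²)
= 1/√(0.808156) = 1.112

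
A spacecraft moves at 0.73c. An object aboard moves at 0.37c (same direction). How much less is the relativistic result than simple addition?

Classical: u' + v = 0.37 + 0.73 = 1.1c
Relativistic: u = (0.37 + 0.73)/(1 + 0.2701) = 1.1/1.2701 = 0.8661c
Difference: 1.1 - 0.8661 = 0.2339c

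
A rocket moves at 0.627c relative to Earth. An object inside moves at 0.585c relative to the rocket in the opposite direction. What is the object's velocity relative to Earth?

Object's velocity in rocket frame is u' = -0.585c
u = (u' + v)/(1 + u'v/c²) = (v - 0.585)/(1 - 0.585·v/c²)
Numerator: 0.627 - 0.585 = 0.042
Denominator: 1 - 0.366795 = 0.633205
u = 0.042/0.633205 = 0.06633c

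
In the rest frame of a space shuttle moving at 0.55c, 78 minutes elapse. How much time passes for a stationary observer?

Proper time Δt₀ = 78 minutes
γ = 1/√(1 - 0.55²) = 1.19737
Δt = γΔt₀ = 1.19737 × 78 = 93.39 minutes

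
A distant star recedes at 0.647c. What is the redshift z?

β = 0.647
(1+β)/(1-β) = 1.647/0.353 = 4.666
√(4.666) = 2.160
z = 2.160 - 1 = 1.160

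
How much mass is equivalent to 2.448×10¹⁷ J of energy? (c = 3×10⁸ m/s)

From E = mc², we get m = E/c²
c² = (3×10⁸)² = 9×10¹⁶ m²/s²
m = 2.448×10¹⁷ / 9×10¹⁶ = 2.720 kg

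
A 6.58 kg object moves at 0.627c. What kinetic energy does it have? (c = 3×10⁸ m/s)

γ = 1/√(1 - 0.627²) = 1.2837
γ - 1 = 0.2837
KE = (γ-1)mc² = 0.2837 × 6.58 × (3×10⁸)² = 1.680×10¹⁷ J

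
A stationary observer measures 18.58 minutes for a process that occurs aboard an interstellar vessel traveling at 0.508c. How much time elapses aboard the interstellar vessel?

Dilated time Δt = 18.58 minutes
γ = 1/√(1 - 0.508²) = 1.161
Δt₀ = Δt/γ = 18.58/1.161 = 16.00 minutes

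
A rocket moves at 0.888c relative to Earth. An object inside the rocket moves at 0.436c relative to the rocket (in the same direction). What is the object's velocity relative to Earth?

u = (u' + v)/(1 + u'v/c²)
Numerator: 0.436 + 0.888 = 1.324
Denominator: 1 + 0.387168 = 1.387168
u = 1.324/1.387168 = 0.9545c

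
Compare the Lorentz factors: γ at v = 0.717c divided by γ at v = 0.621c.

γ₁ = 1/√(1 - 0.717²) = 1.4346
γ₂ = 1/√(1 - 0.621²) = 1.2758
γ₁/γ₂ = 1.4346/1.2758 = 1.124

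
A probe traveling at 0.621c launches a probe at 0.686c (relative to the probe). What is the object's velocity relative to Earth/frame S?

u = (u' + v)/(1 + u'v/c²)
Numerator: 0.686 + 0.621 = 1.307
Denominator: 1 + 0.426006 = 1.426006
u = 1.307/1.426006 = 0.9165c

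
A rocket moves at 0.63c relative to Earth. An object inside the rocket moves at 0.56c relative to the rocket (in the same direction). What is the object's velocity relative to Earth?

u = (u' + v)/(1 + u'v/c²)
Numerator: 0.56 + 0.63 = 1.19
Denominator: 1 + 0.3528 = 1.3528
u = 1.19/1.3528 = 0.8797c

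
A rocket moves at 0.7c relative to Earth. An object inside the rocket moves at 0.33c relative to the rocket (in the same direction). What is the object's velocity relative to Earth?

u = (u' + v)/(1 + u'v/c²)
Numerator: 0.33 + 0.7 = 1.03
Denominator: 1 + 0.231 = 1.231
u = 1.03/1.231 = 0.8367c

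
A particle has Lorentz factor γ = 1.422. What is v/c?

From γ = 1/√(1 - v²/c²):
1/γ² = 1/1.422² = 0.4945
v²/c² = 1 - 0.4945 = 0.5055
v/c = √(0.5055) = 0.7110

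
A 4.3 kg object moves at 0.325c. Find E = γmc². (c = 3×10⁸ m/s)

γ = 1/√(1 - 0.325²) = 1.0574
mc² = 4.3 × (3×10⁸)² = 3.870×10¹⁷ J
E = γmc² = 1.0574 × 3.870×10¹⁷ = 4.092×10¹⁷ J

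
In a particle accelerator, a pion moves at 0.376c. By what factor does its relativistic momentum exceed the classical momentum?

p_rel = γmv, p_class = mv
Ratio = γ = 1/√(1 - 0.376²)
= 1/√(0.858624) = 1.079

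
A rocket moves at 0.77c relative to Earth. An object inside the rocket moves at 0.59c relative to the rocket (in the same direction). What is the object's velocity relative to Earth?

u = (u' + v)/(1 + u'v/c²)
Numerator: 0.59 + 0.77 = 1.36
Denominator: 1 + 0.4543 = 1.4543
u = 1.36/1.4543 = 0.9352c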